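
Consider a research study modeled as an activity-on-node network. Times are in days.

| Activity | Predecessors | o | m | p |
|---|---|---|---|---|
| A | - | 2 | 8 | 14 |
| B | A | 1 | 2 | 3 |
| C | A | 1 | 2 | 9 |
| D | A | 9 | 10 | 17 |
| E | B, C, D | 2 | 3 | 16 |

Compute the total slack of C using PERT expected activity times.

te_A = (2 + 4·8 + 14)/6 = 48/6 = 8
te_B = (1 + 4·2 + 3)/6 = 12/6 = 2
te_C = (1 + 4·2 + 9)/6 = 18/6 = 3
te_D = (9 + 4·10 + 17)/6 = 66/6 = 11
te_E = (2 + 4·3 + 16)/6 = 30/6 = 5

Forward pass:
ES_A = 0; EF_A = 8
ES_B = 8; EF_B = 8+2 = 10
ES_C = 8; EF_C = 8+3 = 11
ES_D = 8; EF_D = 8+11 = 19
ES_E = max(EF_B=10, EF_C=11, EF_D=19) = 19; EF_E = 19+5 = 24
Expected project duration μ = 24 days. Critical path: A → D → E.

Backward pass:
LF_E = 24; LS_E = 24−5 = 19
LF_D = LS_E = 19; LS_D = 19−11 = 8
LF_C = LS_E = 19; LS_C = 19−3 = 16
LF_B = LS_E = 19; LS_B = 19−2 = 17
LF_A = min(LS_B=17, LS_C=16, LS_D=8) = 8; LS_A = 8−8 = 0
Slack_C = LS_C − ES_C = 16 − 8 = 8

8 days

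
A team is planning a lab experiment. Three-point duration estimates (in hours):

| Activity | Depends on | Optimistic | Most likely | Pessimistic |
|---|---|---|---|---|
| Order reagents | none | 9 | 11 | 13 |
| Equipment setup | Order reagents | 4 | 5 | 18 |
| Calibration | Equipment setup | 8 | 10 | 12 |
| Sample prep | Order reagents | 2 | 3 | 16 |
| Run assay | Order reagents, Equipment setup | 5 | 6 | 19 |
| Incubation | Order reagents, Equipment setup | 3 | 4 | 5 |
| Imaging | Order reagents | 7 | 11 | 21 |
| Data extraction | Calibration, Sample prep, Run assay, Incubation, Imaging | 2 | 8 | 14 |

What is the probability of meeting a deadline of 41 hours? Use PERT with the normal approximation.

te_Order reagents = (9 + 4·11 + 13)/6 = 66/6 = 11; σ²_Order reagents = ((13−9)/6)² = 0.444
te_Equipment setup = (4 + 4·5 + 18)/6 = 42/6 = 7; σ²_Equipment setup = ((18−4)/6)² = 5.444
te_Calibration = (8 + 4·10 + 12)/6 = 60/6 = 10; σ²_Calibration = ((12−8)/6)² = 0.444
te_Sample prep = (2 + 4·3 + 16)/6 = 30/6 = 5; σ²_Sample prep = ((16−2)/6)² = 5.444
te_Run assay = (5 + 4·6 + 19)/6 = 48/6 = 8; σ²_Run assay = ((19−5)/6)² = 5.444
te_Incubation = (3 + 4·4 + 5)/6 = 24/6 = 4; σ²_Incubation = ((5−3)/6)² = 0.111
te_Imaging = (7 + 4·11 + 21)/6 = 72/6 = 12; σ²_Imaging = ((21−7)/6)² = 5.444
te_Data extraction = (2 + 4·8 + 14)/6 = 48/6 = 8; σ²_Data extraction = ((14−2)/6)² = 4.000

Forward pass:
ES_Order reagents = 0; EF_Order reagents = 11
ES_Equipment setup = 11; EF_Equipment setup = 11+7 = 18
ES_Calibration = 18; EF_Calibration = 18+10 = 28
ES_Sample prep = 11; EF_Sample prep = 11+5 = 16
ES_Run assay = max(EF_Order reagents=11, EF_Equipment setup=18) = 18; EF_Run assay = 18+8 = 26
ES_Incubation = max(EF_Order reagents=11, EF_Equipment setup=18) = 18; EF_Incubation = 18+4 = 22
ES_Imaging = 11; EF_Imaging = 11+12 = 23
ES_Data extraction = max(EF_Calibration=28, EF_Sample prep=16, EF_Run assay=26, EF_Incubation=22, EF_Imaging=23) = 28; EF_Data extraction = 28+8 = 36
Expected project duration μ = 36 hours. Critical path: Order reagents → Equipment setup → Calibration → Data extraction.

Variance along critical path = 0.444 + 5.444 + 0.444 + 4.000 = 10.333; σ = √10.333 = 3.215 hours.
Z = (41 − 36) / 3.215 = 1.555
P(T ≤ 41) = Φ(1.555) ≈ 0.940

0.940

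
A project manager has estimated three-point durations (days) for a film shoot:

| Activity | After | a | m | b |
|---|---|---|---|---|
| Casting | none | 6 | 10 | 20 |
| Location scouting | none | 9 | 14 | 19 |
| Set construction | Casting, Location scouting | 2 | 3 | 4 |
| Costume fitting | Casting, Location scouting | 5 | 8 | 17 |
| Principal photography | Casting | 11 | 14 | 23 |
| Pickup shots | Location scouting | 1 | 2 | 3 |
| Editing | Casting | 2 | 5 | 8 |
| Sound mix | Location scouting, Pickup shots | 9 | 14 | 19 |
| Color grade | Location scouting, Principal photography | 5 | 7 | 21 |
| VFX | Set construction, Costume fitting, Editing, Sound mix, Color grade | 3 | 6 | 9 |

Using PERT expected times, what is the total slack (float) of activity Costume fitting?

12 days

te_Casting = (6 + 4·10 + 20)/6 = 66/6 = 11
te_Location scouting = (9 + 4·14 + 19)/6 = 84/6 = 14
te_Set construction = (2 + 4·3 + 4)/6 = 18/6 = 3
te_Costume fitting = (5 + 4·8 + 17)/6 = 54/6 = 9
te_Principal photography = (11 + 4·14 + 23)/6 = 90/6 = 15
te_Pickup shots = (1 + 4·2 + 3)/6 = 12/6 = 2
te_Editing = (2 + 4·5 + 8)/6 = 30/6 = 5
te_Sound mix = (9 + 4·14 + 19)/6 = 84/6 = 14
te_Color grade = (5 + 4·7 + 21)/6 = 54/6 = 9
te_VFX = (3 + 4·6 + 9)/6 = 36/6 = 6

Forward pass:
ES_Casting = 0; EF_Casting = 11
ES_Location scouting = 0; EF_Location scouting = 14
ES_Set construction = max(EF_Casting=11, EF_Location scouting=14) = 14; EF_Set construction = 14+3 = 17
ES_Costume fitting = max(EF_Casting=11, EF_Location scouting=14) = 14; EF_Costume fitting = 14+9 = 23
ES_Principal photography = 11; EF_Principal photography = 11+15 = 26
ES_Pickup shots = 14; EF_Pickup shots = 14+2 = 16
ES_Editing = 11; EF_Editing = 11+5 = 16
ES_Sound mix = max(EF_Location scouting=14, EF_Pickup shots=16) = 16; EF_Sound mix = 16+14 = 30
ES_Color grade = max(EF_Location scouting=14, EF_Principal photography=26) = 26; EF_Color grade = 26+9 = 35
ES_VFX = max(EF_Set construction=17, EF_Costume fitting=23, EF_Editing=16, EF_Sound mix=30, EF_Color grade=35) = 35; EF_VFX = 35+6 = 41
Expected project duration μ = 41 days. Critical path: Casting → Principal photography → Color grade → VFX.

Backward pass:
LF_VFX = 41; LS_VFX = 41−6 = 35
LF_Color grade = LS_VFX = 35; LS_Color grade = 35−9 = 26
LF_Sound mix = LS_VFX = 35; LS_Sound mix = 35−14 = 21
LF_Editing = LS_VFX = 35; LS_Editing = 35−5 = 30
LF_Pickup shots = LS_Sound mix = 21; LS_Pickup shots = 21−2 = 19
LF_Principal photography = LS_Color grade = 26; LS_Principal photography = 26−15 = 11
LF_Costume fitting = LS_VFX = 35; LS_Costume fitting = 35−9 = 26
LF_Set construction = LS_VFX = 35; LS_Set construction = 35−3 = 32
LF_Location scouting = min(LS_Set construction=32, LS_Costume fitting=26, LS_Pickup shots=19, LS_Sound mix=21, LS_Color grade=26) = 19; LS_Location scouting = 19−14 = 5
LF_Casting = min(LS_Set construction=32, LS_Costume fitting=26, LS_Principal photography=11, LS_Editing=30) = 11; LS_Casting = 11−11 = 0
Slack_Costume fitting = LS_Costume fitting − ES_Costume fitting = 26 − 14 = 12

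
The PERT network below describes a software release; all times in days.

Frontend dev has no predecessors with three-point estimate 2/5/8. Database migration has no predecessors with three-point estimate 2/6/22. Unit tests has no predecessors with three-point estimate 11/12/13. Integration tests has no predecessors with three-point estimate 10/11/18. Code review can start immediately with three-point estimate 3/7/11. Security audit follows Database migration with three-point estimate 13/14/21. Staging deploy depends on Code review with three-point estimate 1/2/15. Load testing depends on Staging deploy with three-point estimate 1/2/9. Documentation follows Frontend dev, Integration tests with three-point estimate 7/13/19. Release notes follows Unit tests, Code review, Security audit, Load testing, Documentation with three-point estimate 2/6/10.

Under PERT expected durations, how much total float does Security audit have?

2 days

te_Frontend dev = (2 + 4·5 + 8)/6 = 30/6 = 5
te_Database migration = (2 + 4·6 + 22)/6 = 48/6 = 8
te_Unit tests = (11 + 4·12 + 13)/6 = 72/6 = 12
te_Integration tests = (10 + 4·11 + 18)/6 = 72/6 = 12
te_Code review = (3 + 4·7 + 11)/6 = 42/6 = 7
te_Security audit = (13 + 4·14 + 21)/6 = 90/6 = 15
te_Staging deploy = (1 + 4·2 + 15)/6 = 24/6 = 4
te_Load testing = (1 + 4·2 + 9)/6 = 18/6 = 3
te_Documentation = (7 + 4·13 + 19)/6 = 78/6 = 13
te_Release notes = (2 + 4·6 + 10)/6 = 36/6 = 6

Forward pass:
ES_Frontend dev = 0; EF_Frontend dev = 5
ES_Database migration = 0; EF_Database migration = 8
ES_Unit tests = 0; EF_Unit tests = 12
ES_Integration tests = 0; EF_Integration tests = 12
ES_Code review = 0; EF_Code review = 7
ES_Security audit = 8; EF_Security audit = 8+15 = 23
ES_Staging deploy = 7; EF_Staging deploy = 7+4 = 11
ES_Load testing = 11; EF_Load testing = 11+3 = 14
ES_Documentation = max(EF_Frontend dev=5, EF_Integration tests=12) = 12; EF_Documentation = 12+13 = 25
ES_Release notes = max(EF_Unit tests=12, EF_Code review=7, EF_Security audit=23, EF_Load testing=14, EF_Documentation=25) = 25; EF_Release notes = 25+6 = 31
Expected project duration μ = 31 days. Critical path: Integration tests → Documentation → Release notes.

Backward pass:
LF_Release notes = 31; LS_Release notes = 31−6 = 25
LF_Documentation = LS_Release notes = 25; LS_Documentation = 25−13 = 12
LF_Load testing = LS_Release notes = 25; LS_Load testing = 25−3 = 22
LF_Staging deploy = LS_Load testing = 22; LS_Staging deploy = 22−4 = 18
LF_Security audit = LS_Release notes = 25; LS_Security audit = 25−15 = 10
LF_Code review = min(LS_Staging deploy=18, LS_Release notes=25) = 18; LS_Code review = 18−7 = 11
LF_Integration tests = LS_Documentation = 12; LS_Integration tests = 12−12 = 0
LF_Unit tests = LS_Release notes = 25; LS_Unit tests = 25−12 = 13
LF_Database migration = LS_Security audit = 10; LS_Database migration = 10−8 = 2
LF_Frontend dev = LS_Documentation = 12; LS_Frontend dev = 12−5 = 7
Slack_Security audit = LS_Security audit − ES_Security audit = 10 − 8 = 2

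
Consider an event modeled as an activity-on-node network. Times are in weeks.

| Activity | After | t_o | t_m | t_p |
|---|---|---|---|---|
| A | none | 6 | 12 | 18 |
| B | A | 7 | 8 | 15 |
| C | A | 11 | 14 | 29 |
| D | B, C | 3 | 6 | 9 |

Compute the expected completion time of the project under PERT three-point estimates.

te_A = (6 + 4·12 + 18)/6 = 72/6 = 12
te_B = (7 + 4·8 + 15)/6 = 54/6 = 9
te_C = (11 + 4·14 + 29)/6 = 96/6 = 16
te_D = (3 + 4·6 + 9)/6 = 36/6 = 6

Forward pass:
ES_A = 0; EF_A = 12
ES_B = 12; EF_B = 12+9 = 21
ES_C = 12; EF_C = 12+16 = 28
ES_D = max(EF_B=21, EF_C=28) = 28; EF_D = 28+6 = 34
Expected project duration μ = 34 weeks. Critical path: A → C → D.

34 weeks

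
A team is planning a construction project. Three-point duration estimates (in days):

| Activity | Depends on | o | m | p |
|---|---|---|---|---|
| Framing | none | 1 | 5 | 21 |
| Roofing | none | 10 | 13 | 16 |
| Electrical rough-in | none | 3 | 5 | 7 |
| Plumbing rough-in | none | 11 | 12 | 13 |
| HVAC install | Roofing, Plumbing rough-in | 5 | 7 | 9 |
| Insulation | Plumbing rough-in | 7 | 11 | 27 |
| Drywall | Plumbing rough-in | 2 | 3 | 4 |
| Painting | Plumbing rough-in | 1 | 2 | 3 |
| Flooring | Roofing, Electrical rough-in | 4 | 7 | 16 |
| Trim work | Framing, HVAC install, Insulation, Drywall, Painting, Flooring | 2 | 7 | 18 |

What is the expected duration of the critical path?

te_Framing = (1 + 4·5 + 21)/6 = 42/6 = 7
te_Roofing = (10 + 4·13 + 16)/6 = 78/6 = 13
te_Electrical rough-in = (3 + 4·5 + 7)/6 = 30/6 = 5
te_Plumbing rough-in = (11 + 4·12 + 13)/6 = 72/6 = 12
te_HVAC install = (5 + 4·7 + 9)/6 = 42/6 = 7
te_Insulation = (7 + 4·11 + 27)/6 = 78/6 = 13
te_Drywall = (2 + 4·3 + 4)/6 = 18/6 = 3
te_Painting = (1 + 4·2 + 3)/6 = 12/6 = 2
te_Flooring = (4 + 4·7 + 16)/6 = 48/6 = 8
te_Trim work = (2 + 4·7 + 18)/6 = 48/6 = 8

Forward pass:
ES_Framing = 0; EF_Framing = 7
ES_Roofing = 0; EF_Roofing = 13
ES_Electrical rough-in = 0; EF_Electrical rough-in = 5
ES_Plumbing rough-in = 0; EF_Plumbing rough-in = 12
ES_HVAC install = max(EF_Roofing=13, EF_Plumbing rough-in=12) = 13; EF_HVAC install = 13+7 = 20
ES_Insulation = 12; EF_Insulation = 12+13 = 25
ES_Drywall = 12; EF_Drywall = 12+3 = 15
ES_Painting = 12; EF_Painting = 12+2 = 14
ES_Flooring = max(EF_Roofing=13, EF_Electrical rough-in=5) = 13; EF_Flooring = 13+8 = 21
ES_Trim work = max(EF_Framing=7, EF_HVAC install=20, EF_Insulation=25, EF_Drywall=15, EF_Painting=14, EF_Flooring=21) = 25; EF_Trim work = 25+8 = 33
Expected project duration μ = 33 days. Critical path: Plumbing rough-in → Insulation → Trim work.

33 days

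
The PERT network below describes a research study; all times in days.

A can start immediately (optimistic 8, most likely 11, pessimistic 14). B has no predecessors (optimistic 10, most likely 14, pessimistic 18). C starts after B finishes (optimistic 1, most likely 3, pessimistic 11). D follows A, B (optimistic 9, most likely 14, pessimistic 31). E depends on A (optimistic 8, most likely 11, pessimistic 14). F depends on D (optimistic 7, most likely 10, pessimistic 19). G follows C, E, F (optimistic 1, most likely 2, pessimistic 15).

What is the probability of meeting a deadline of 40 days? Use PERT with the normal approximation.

te_A = (8 + 4·11 + 14)/6 = 66/6 = 11; σ²_A = ((14−8)/6)² = 1.000
te_B = (10 + 4·14 + 18)/6 = 84/6 = 14; σ²_B = ((18−10)/6)² = 1.778
te_C = (1 + 4·3 + 11)/6 = 24/6 = 4; σ²_C = ((11−1)/6)² = 2.778
te_D = (9 + 4·14 + 31)/6 = 96/6 = 16; σ²_D = ((31−9)/6)² = 13.444
te_E = (8 + 4·11 + 14)/6 = 66/6 = 11; σ²_E = ((14−8)/6)² = 1.000
te_F = (7 + 4·10 + 19)/6 = 66/6 = 11; σ²_F = ((19−7)/6)² = 4.000
te_G = (1 + 4·2 + 15)/6 = 24/6 = 4; σ²_G = ((15−1)/6)² = 5.444

Forward pass:
ES_A = 0; EF_A = 11
ES_B = 0; EF_B = 14
ES_C = 14; EF_C = 14+4 = 18
ES_D = max(EF_A=11, EF_B=14) = 14; EF_D = 14+16 = 30
ES_E = 11; EF_E = 11+11 = 22
ES_F = 30; EF_F = 30+11 = 41
ES_G = max(EF_C=18, EF_E=22, EF_F=41) = 41; EF_G = 41+4 = 45
Expected project duration μ = 45 days. Critical path: B → D → F → G.

Variance along critical path = 1.778 + 13.444 + 4.000 + 5.444 = 24.667; σ = √24.667 = 4.967 days.
Z = (40 − 45) / 4.967 = -1.007
P(T ≤ 40) = Φ(-1.007) ≈ 0.157

0.157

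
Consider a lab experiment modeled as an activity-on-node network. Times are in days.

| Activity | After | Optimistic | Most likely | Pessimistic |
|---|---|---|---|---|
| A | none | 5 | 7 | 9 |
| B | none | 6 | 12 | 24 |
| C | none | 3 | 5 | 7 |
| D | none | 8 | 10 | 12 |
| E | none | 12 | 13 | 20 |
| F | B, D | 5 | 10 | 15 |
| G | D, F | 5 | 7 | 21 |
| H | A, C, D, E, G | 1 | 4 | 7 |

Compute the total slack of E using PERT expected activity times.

18 days

te_A = (5 + 4·7 + 9)/6 = 42/6 = 7
te_B = (6 + 4·12 + 24)/6 = 78/6 = 13
te_C = (3 + 4·5 + 7)/6 = 30/6 = 5
te_D = (8 + 4·10 + 12)/6 = 60/6 = 10
te_E = (12 + 4·13 + 20)/6 = 84/6 = 14
te_F = (5 + 4·10 + 15)/6 = 60/6 = 10
te_G = (5 + 4·7 + 21)/6 = 54/6 = 9
te_H = (1 + 4·4 + 7)/6 = 24/6 = 4

Forward pass:
ES_A = 0; EF_A = 7
ES_B = 0; EF_B = 13
ES_C = 0; EF_C = 5
ES_D = 0; EF_D = 10
ES_E = 0; EF_E = 14
ES_F = max(EF_B=13, EF_D=10) = 13; EF_F = 13+10 = 23
ES_G = max(EF_D=10, EF_F=23) = 23; EF_G = 23+9 = 32
ES_H = max(EF_A=7, EF_C=5, EF_D=10, EF_E=14, EF_G=32) = 32; EF_H = 32+4 = 36
Expected project duration μ = 36 days. Critical path: B → F → G → H.

Backward pass:
LF_H = 36; LS_H = 36−4 = 32
LF_G = LS_H = 32; LS_G = 32−9 = 23
LF_F = LS_G = 23; LS_F = 23−10 = 13
LF_E = LS_H = 32; LS_E = 32−14 = 18
LF_D = min(LS_F=13, LS_G=23, LS_H=32) = 13; LS_D = 13−10 = 3
LF_C = LS_H = 32; LS_C = 32−5 = 27
LF_B = LS_F = 13; LS_B = 13−13 = 0
LF_A = LS_H = 32; LS_A = 32−7 = 25
Slack_E = LS_E − ES_E = 18 − 0 = 18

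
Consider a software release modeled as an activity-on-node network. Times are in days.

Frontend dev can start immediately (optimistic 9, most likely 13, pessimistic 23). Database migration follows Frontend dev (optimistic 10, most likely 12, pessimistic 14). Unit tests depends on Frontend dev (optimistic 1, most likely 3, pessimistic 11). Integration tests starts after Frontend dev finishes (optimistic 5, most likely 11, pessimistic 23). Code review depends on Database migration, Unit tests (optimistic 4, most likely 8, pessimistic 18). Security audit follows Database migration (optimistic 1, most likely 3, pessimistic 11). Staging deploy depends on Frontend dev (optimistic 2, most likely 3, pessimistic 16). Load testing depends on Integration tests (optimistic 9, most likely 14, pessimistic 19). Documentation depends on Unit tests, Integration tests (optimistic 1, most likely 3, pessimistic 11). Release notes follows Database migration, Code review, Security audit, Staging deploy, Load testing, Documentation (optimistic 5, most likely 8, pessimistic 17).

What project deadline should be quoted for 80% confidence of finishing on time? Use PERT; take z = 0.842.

te_Frontend dev = (9 + 4·13 + 23)/6 = 84/6 = 14; σ²_Frontend dev = ((23−9)/6)² = 5.444
te_Database migration = (10 + 4·12 + 14)/6 = 72/6 = 12; σ²_Database migration = ((14−10)/6)² = 0.444
te_Unit tests = (1 + 4·3 + 11)/6 = 24/6 = 4; σ²_Unit tests = ((11−1)/6)² = 2.778
te_Integration tests = (5 + 4·11 + 23)/6 = 72/6 = 12; σ²_Integration tests = ((23−5)/6)² = 9.000
te_Code review = (4 + 4·8 + 18)/6 = 54/6 = 9; σ²_Code review = ((18−4)/6)² = 5.444
te_Security audit = (1 + 4·3 + 11)/6 = 24/6 = 4; σ²_Security audit = ((11−1)/6)² = 2.778
te_Staging deploy = (2 + 4·3 + 16)/6 = 30/6 = 5; σ²_Staging deploy = ((16−2)/6)² = 5.444
te_Load testing = (9 + 4·14 + 19)/6 = 84/6 = 14; σ²_Load testing = ((19−9)/6)² = 2.778
te_Documentation = (1 + 4·3 + 11)/6 = 24/6 = 4; σ²_Documentation = ((11−1)/6)² = 2.778
te_Release notes = (5 + 4·8 + 17)/6 = 54/6 = 9; σ²_Release notes = ((17−5)/6)² = 4.000

Forward pass:
ES_Frontend dev = 0; EF_Frontend dev = 14
ES_Database migration = 14; EF_Database migration = 14+12 = 26
ES_Unit tests = 14; EF_Unit tests = 14+4 = 18
ES_Integration tests = 14; EF_Integration tests = 14+12 = 26
ES_Code review = max(EF_Database migration=26, EF_Unit tests=18) = 26; EF_Code review = 26+9 = 35
ES_Security audit = 26; EF_Security audit = 26+4 = 30
ES_Staging deploy = 14; EF_Staging deploy = 14+5 = 19
ES_Load testing = 26; EF_Load testing = 26+14 = 40
ES_Documentation = max(EF_Unit tests=18, EF_Integration tests=26) = 26; EF_Documentation = 26+4 = 30
ES_Release notes = max(EF_Database migration=26, EF_Code review=35, EF_Security audit=30, EF_Staging deploy=19, EF_Load testing=40, EF_Documentation=30) = 40; EF_Release notes = 40+9 = 49
Expected project duration μ = 49 days. Critical path: Frontend dev → Integration tests → Load testing → Release notes.

Variance along critical path = 5.444 + 9.000 + 2.778 + 4.000 = 21.222; σ = 4.607 days.
D = μ + z·σ = 49 + 0.842·4.607 = 52.9 days

52.9 days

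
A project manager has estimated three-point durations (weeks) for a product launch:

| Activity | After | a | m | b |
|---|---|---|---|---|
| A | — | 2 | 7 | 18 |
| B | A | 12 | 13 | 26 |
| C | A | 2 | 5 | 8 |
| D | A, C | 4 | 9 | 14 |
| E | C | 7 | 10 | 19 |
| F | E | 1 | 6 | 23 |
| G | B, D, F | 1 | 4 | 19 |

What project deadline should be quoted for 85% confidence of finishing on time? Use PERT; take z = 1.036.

te_A = (2 + 4·7 + 18)/6 = 48/6 = 8; σ²_A = ((18−2)/6)² = 7.111
te_B = (12 + 4·13 + 26)/6 = 90/6 = 15; σ²_B = ((26−12)/6)² = 5.444
te_C = (2 + 4·5 + 8)/6 = 30/6 = 5; σ²_C = ((8−2)/6)² = 1.000
te_D = (4 + 4·9 + 14)/6 = 54/6 = 9; σ²_D = ((14−4)/6)² = 2.778
te_E = (7 + 4·10 + 19)/6 = 66/6 = 11; σ²_E = ((19−7)/6)² = 4.000
te_F = (1 + 4·6 + 23)/6 = 48/6 = 8; σ²_F = ((23−1)/6)² = 13.444
te_G = (1 + 4·4 + 19)/6 = 36/6 = 6; σ²_G = ((19−1)/6)² = 9.000

Forward pass:
ES_A = 0; EF_A = 8
ES_B = 8; EF_B = 8+15 = 23
ES_C = 8; EF_C = 8+5 = 13
ES_D = max(EF_A=8, EF_C=13) = 13; EF_D = 13+9 = 22
ES_E = 13; EF_E = 13+11 = 24
ES_F = 24; EF_F = 24+8 = 32
ES_G = max(EF_B=23, EF_D=22, EF_F=32) = 32; EF_G = 32+6 = 38
Expected project duration μ = 38 weeks. Critical path: A → C → E → F → G.

Variance along critical path = 7.111 + 1.000 + 4.000 + 13.444 + 9.000 = 34.556; σ = 5.878 weeks.
D = μ + z·σ = 38 + 1.036·5.878 = 44.1 weeks

44.1 weeks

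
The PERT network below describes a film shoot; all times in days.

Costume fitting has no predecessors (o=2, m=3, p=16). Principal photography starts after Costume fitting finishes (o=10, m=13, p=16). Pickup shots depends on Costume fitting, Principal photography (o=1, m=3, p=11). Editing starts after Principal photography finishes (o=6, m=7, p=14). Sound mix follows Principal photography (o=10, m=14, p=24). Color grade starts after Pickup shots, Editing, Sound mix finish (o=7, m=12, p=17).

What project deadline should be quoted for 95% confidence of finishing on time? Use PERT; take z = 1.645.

51.3 days

te_Costume fitting = (2 + 4·3 + 16)/6 = 30/6 = 5; σ²_Costume fitting = ((16−2)/6)² = 5.444
te_Principal photography = (10 + 4·13 + 16)/6 = 78/6 = 13; σ²_Principal photography = ((16−10)/6)² = 1.000
te_Pickup shots = (1 + 4·3 + 11)/6 = 24/6 = 4; σ²_Pickup shots = ((11−1)/6)² = 2.778
te_Editing = (6 + 4·7 + 14)/6 = 48/6 = 8; σ²_Editing = ((14−6)/6)² = 1.778
te_Sound mix = (10 + 4·14 + 24)/6 = 90/6 = 15; σ²_Sound mix = ((24−10)/6)² = 5.444
te_Color grade = (7 + 4·12 + 17)/6 = 72/6 = 12; σ²_Color grade = ((17−7)/6)² = 2.778

Forward pass:
ES_Costume fitting = 0; EF_Costume fitting = 5
ES_Principal photography = 5; EF_Principal photography = 5+13 = 18
ES_Pickup shots = max(EF_Costume fitting=5, EF_Principal photography=18) = 18; EF_Pickup shots = 18+4 = 22
ES_Editing = 18; EF_Editing = 18+8 = 26
ES_Sound mix = 18; EF_Sound mix = 18+15 = 33
ES_Color grade = max(EF_Pickup shots=22, EF_Editing=26, EF_Sound mix=33) = 33; EF_Color grade = 33+12 = 45
Expected project duration μ = 45 days. Critical path: Costume fitting → Principal photography → Sound mix → Color grade.

Variance along critical path = 5.444 + 1.000 + 5.444 + 2.778 = 14.667; σ = 3.830 days.
D = μ + z·σ = 45 + 1.645·3.830 = 51.3 days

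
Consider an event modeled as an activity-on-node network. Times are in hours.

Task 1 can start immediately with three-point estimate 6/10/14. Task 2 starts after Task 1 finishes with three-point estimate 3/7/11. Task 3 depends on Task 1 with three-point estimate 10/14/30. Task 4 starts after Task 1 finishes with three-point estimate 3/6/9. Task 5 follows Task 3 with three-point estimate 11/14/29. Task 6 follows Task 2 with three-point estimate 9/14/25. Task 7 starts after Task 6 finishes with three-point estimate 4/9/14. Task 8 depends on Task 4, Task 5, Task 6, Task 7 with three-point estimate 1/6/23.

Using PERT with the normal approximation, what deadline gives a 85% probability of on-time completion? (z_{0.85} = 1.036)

te_Task 1 = (6 + 4·10 + 14)/6 = 60/6 = 10; σ²_Task 1 = ((14−6)/6)² = 1.778
te_Task 2 = (3 + 4·7 + 11)/6 = 42/6 = 7; σ²_Task 2 = ((11−3)/6)² = 1.778
te_Task 3 = (10 + 4·14 + 30)/6 = 96/6 = 16; σ²_Task 3 = ((30−10)/6)² = 11.111
te_Task 4 = (3 + 4·6 + 9)/6 = 36/6 = 6; σ²_Task 4 = ((9−3)/6)² = 1.000
te_Task 5 = (11 + 4·14 + 29)/6 = 96/6 = 16; σ²_Task 5 = ((29−11)/6)² = 9.000
te_Task 6 = (9 + 4·14 + 25)/6 = 90/6 = 15; σ²_Task 6 = ((25−9)/6)² = 7.111
te_Task 7 = (4 + 4·9 + 14)/6 = 54/6 = 9; σ²_Task 7 = ((14−4)/6)² = 2.778
te_Task 8 = (1 + 4·6 + 23)/6 = 48/6 = 8; σ²_Task 8 = ((23−1)/6)² = 13.444

Forward pass:
ES_Task 1 = 0; EF_Task 1 = 10
ES_Task 2 = 10; EF_Task 2 = 10+7 = 17
ES_Task 3 = 10; EF_Task 3 = 10+16 = 26
ES_Task 4 = 10; EF_Task 4 = 10+6 = 16
ES_Task 5 = 26; EF_Task 5 = 26+16 = 42
ES_Task 6 = 17; EF_Task 6 = 17+15 = 32
ES_Task 7 = 32; EF_Task 7 = 32+9 = 41
ES_Task 8 = max(EF_Task 4=16, EF_Task 5=42, EF_Task 6=32, EF_Task 7=41) = 42; EF_Task 8 = 42+8 = 50
Expected project duration μ = 50 hours. Critical path: Task 1 → Task 3 → Task 5 → Task 8.

Variance along critical path = 1.778 + 11.111 + 9.000 + 13.444 = 35.333; σ = 5.944 hours.
D = μ + z·σ = 50 + 1.036·5.944 = 56.2 hours

56.2 hours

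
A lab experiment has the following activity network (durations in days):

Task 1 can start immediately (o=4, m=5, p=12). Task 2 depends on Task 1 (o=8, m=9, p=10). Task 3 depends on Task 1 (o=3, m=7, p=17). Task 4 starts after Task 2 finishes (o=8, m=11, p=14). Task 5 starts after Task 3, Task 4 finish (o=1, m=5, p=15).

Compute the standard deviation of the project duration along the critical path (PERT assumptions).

2.89 days

te_Task 1 = (4 + 4·5 + 12)/6 = 36/6 = 6; σ²_Task 1 = ((12−4)/6)² = 1.778
te_Task 2 = (8 + 4·9 + 10)/6 = 54/6 = 9; σ²_Task 2 = ((10−8)/6)² = 0.111
te_Task 3 = (3 + 4·7 + 17)/6 = 48/6 = 8; σ²_Task 3 = ((17−3)/6)² = 5.444
te_Task 4 = (8 + 4·11 + 14)/6 = 66/6 = 11; σ²_Task 4 = ((14−8)/6)² = 1.000
te_Task 5 = (1 + 4·5 + 15)/6 = 36/6 = 6; σ²_Task 5 = ((15−1)/6)² = 5.444

Forward pass:
ES_Task 1 = 0; EF_Task 1 = 6
ES_Task 2 = 6; EF_Task 2 = 6+9 = 15
ES_Task 3 = 6; EF_Task 3 = 6+8 = 14
ES_Task 4 = 15; EF_Task 4 = 15+11 = 26
ES_Task 5 = max(EF_Task 3=14, EF_Task 4=26) = 26; EF_Task 5 = 26+6 = 32
Expected project duration μ = 32 days. Critical path: Task 1 → Task 2 → Task 4 → Task 5.

Variance along critical path = 1.778 + 0.111 + 1.000 + 5.444 = 8.333
σ = √8.333 = 2.887 days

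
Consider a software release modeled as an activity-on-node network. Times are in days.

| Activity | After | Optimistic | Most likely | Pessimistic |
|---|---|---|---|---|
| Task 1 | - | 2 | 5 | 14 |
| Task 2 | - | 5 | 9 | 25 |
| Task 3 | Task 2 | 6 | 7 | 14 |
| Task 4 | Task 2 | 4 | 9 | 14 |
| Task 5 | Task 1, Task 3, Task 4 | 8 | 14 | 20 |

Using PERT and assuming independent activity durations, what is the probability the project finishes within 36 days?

te_Task 1 = (2 + 4·5 + 14)/6 = 36/6 = 6; σ²_Task 1 = ((14−2)/6)² = 4.000
te_Task 2 = (5 + 4·9 + 25)/6 = 66/6 = 11; σ²_Task 2 = ((25−5)/6)² = 11.111
te_Task 3 = (6 + 4·7 + 14)/6 = 48/6 = 8; σ²_Task 3 = ((14−6)/6)² = 1.778
te_Task 4 = (4 + 4·9 + 14)/6 = 54/6 = 9; σ²_Task 4 = ((14−4)/6)² = 2.778
te_Task 5 = (8 + 4·14 + 20)/6 = 84/6 = 14; σ²_Task 5 = ((20−8)/6)² = 4.000

Forward pass:
ES_Task 1 = 0; EF_Task 1 = 6
ES_Task 2 = 0; EF_Task 2 = 11
ES_Task 3 = 11; EF_Task 3 = 11+8 = 19
ES_Task 4 = 11; EF_Task 4 = 11+9 = 20
ES_Task 5 = max(EF_Task 1=6, EF_Task 3=19, EF_Task 4=20) = 20; EF_Task 5 = 20+14 = 34
Expected project duration μ = 34 days. Critical path: Task 2 → Task 4 → Task 5.

Variance along critical path = 11.111 + 2.778 + 4.000 = 17.889; σ = √17.889 = 4.230 days.
Z = (36 − 34) / 4.230 = 0.473
P(T ≤ 36) = Φ(0.473) ≈ 0.682

0.682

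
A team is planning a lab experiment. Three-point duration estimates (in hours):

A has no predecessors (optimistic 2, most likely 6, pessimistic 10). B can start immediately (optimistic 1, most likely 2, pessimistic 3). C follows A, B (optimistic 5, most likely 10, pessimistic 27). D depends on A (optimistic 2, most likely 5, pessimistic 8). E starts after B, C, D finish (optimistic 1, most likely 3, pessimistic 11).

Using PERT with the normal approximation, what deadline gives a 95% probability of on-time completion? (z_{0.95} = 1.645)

29.0 hours

te_A = (2 + 4·6 + 10)/6 = 36/6 = 6; σ²_A = ((10−2)/6)² = 1.778
te_B = (1 + 4·2 + 3)/6 = 12/6 = 2; σ²_B = ((3−1)/6)² = 0.111
te_C = (5 + 4·10 + 27)/6 = 72/6 = 12; σ²_C = ((27−5)/6)² = 13.444
te_D = (2 + 4·5 + 8)/6 = 30/6 = 5; σ²_D = ((8−2)/6)² = 1.000
te_E = (1 + 4·3 + 11)/6 = 24/6 = 4; σ²_E = ((11−1)/6)² = 2.778

Forward pass:
ES_A = 0; EF_A = 6
ES_B = 0; EF_B = 2
ES_C = max(EF_A=6, EF_B=2) = 6; EF_C = 6+12 = 18
ES_D = 6; EF_D = 6+5 = 11
ES_E = max(EF_B=2, EF_C=18, EF_D=11) = 18; EF_E = 18+4 = 22
Expected project duration μ = 22 hours. Critical path: A → C → E.

Variance along critical path = 1.778 + 13.444 + 2.778 = 18.000; σ = 4.243 hours.
D = μ + z·σ = 22 + 1.645·4.243 = 29.0 hours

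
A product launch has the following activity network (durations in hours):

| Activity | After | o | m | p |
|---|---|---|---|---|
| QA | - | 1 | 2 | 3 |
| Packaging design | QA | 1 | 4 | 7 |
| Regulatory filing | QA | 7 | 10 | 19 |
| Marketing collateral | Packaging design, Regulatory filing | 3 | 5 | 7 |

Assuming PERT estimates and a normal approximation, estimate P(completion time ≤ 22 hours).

te_QA = (1 + 4·2 + 3)/6 = 12/6 = 2; σ²_QA = ((3−1)/6)² = 0.111
te_Packaging design = (1 + 4·4 + 7)/6 = 24/6 = 4; σ²_Packaging design = ((7−1)/6)² = 1.000
te_Regulatory filing = (7 + 4·10 + 19)/6 = 66/6 = 11; σ²_Regulatory filing = ((19−7)/6)² = 4.000
te_Marketing collateral = (3 + 4·5 + 7)/6 = 30/6 = 5; σ²_Marketing collateral = ((7−3)/6)² = 0.444

Forward pass:
ES_QA = 0; EF_QA = 2
ES_Packaging design = 2; EF_Packaging design = 2+4 = 6
ES_Regulatory filing = 2; EF_Regulatory filing = 2+11 = 13
ES_Marketing collateral = max(EF_Packaging design=6, EF_Regulatory filing=13) = 13; EF_Marketing collateral = 13+5 = 18
Expected project duration μ = 18 hours. Critical path: QA → Regulatory filing → Marketing collateral.

Variance along critical path = 0.111 + 4.000 + 0.444 = 4.556; σ = √4.556 = 2.134 hours.
Z = (22 − 18) / 2.134 = 1.874
P(T ≤ 22) = Φ(1.874) ≈ 0.970

0.970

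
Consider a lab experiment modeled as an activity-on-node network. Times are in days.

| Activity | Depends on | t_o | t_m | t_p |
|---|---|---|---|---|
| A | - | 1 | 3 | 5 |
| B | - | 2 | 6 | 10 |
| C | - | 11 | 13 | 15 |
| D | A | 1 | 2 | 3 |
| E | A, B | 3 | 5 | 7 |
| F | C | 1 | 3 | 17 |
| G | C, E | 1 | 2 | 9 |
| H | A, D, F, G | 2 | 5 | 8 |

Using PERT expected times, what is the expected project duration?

23 days

te_A = (1 + 4·3 + 5)/6 = 18/6 = 3
te_B = (2 + 4·6 + 10)/6 = 36/6 = 6
te_C = (11 + 4·13 + 15)/6 = 78/6 = 13
te_D = (1 + 4·2 + 3)/6 = 12/6 = 2
te_E = (3 + 4·5 + 7)/6 = 30/6 = 5
te_F = (1 + 4·3 + 17)/6 = 30/6 = 5
te_G = (1 + 4·2 + 9)/6 = 18/6 = 3
te_H = (2 + 4·5 + 8)/6 = 30/6 = 5

Forward pass:
ES_A = 0; EF_A = 3
ES_B = 0; EF_B = 6
ES_C = 0; EF_C = 13
ES_D = 3; EF_D = 3+2 = 5
ES_E = max(EF_A=3, EF_B=6) = 6; EF_E = 6+5 = 11
ES_F = 13; EF_F = 13+5 = 18
ES_G = max(EF_C=13, EF_E=11) = 13; EF_G = 13+3 = 16
ES_H = max(EF_A=3, EF_D=5, EF_F=18, EF_G=16) = 18; EF_H = 18+5 = 23
Expected project duration μ = 23 days. Critical path: C → F → H.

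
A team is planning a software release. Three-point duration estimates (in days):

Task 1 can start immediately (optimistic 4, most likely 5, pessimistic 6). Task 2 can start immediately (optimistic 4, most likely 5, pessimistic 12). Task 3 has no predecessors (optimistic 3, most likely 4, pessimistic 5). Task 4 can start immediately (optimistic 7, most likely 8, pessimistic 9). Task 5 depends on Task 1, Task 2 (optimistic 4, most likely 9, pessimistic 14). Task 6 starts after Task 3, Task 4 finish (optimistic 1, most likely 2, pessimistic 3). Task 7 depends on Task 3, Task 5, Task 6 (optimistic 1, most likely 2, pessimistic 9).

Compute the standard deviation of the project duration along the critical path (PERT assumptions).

2.52 days

te_Task 1 = (4 + 4·5 + 6)/6 = 30/6 = 5; σ²_Task 1 = ((6−4)/6)² = 0.111
te_Task 2 = (4 + 4·5 + 12)/6 = 36/6 = 6; σ²_Task 2 = ((12−4)/6)² = 1.778
te_Task 3 = (3 + 4·4 + 5)/6 = 24/6 = 4; σ²_Task 3 = ((5−3)/6)² = 0.111
te_Task 4 = (7 + 4·8 + 9)/6 = 48/6 = 8; σ²_Task 4 = ((9−7)/6)² = 0.111
te_Task 5 = (4 + 4·9 + 14)/6 = 54/6 = 9; σ²_Task 5 = ((14−4)/6)² = 2.778
te_Task 6 = (1 + 4·2 + 3)/6 = 12/6 = 2; σ²_Task 6 = ((3−1)/6)² = 0.111
te_Task 7 = (1 + 4·2 + 9)/6 = 18/6 = 3; σ²_Task 7 = ((9−1)/6)² = 1.778

Forward pass:
ES_Task 1 = 0; EF_Task 1 = 5
ES_Task 2 = 0; EF_Task 2 = 6
ES_Task 3 = 0; EF_Task 3 = 4
ES_Task 4 = 0; EF_Task 4 = 8
ES_Task 5 = max(EF_Task 1=5, EF_Task 2=6) = 6; EF_Task 5 = 6+9 = 15
ES_Task 6 = max(EF_Task 3=4, EF_Task 4=8) = 8; EF_Task 6 = 8+2 = 10
ES_Task 7 = max(EF_Task 3=4, EF_Task 5=15, EF_Task 6=10) = 15; EF_Task 7 = 15+3 = 18
Expected project duration μ = 18 days. Critical path: Task 2 → Task 5 → Task 7.

Variance along critical path = 1.778 + 2.778 + 1.778 = 6.333
σ = √6.333 = 2.517 days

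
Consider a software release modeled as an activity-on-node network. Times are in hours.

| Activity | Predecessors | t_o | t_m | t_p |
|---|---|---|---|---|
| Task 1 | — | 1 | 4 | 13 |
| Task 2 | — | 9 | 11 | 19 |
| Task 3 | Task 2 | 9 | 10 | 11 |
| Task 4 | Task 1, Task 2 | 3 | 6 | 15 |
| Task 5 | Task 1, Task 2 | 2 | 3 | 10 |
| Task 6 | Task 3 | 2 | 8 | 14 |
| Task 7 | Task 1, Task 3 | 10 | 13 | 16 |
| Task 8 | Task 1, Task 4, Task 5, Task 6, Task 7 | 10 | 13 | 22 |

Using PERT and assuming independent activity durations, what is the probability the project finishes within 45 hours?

te_Task 1 = (1 + 4·4 + 13)/6 = 30/6 = 5; σ²_Task 1 = ((13−1)/6)² = 4.000
te_Task 2 = (9 + 4·11 + 19)/6 = 72/6 = 12; σ²_Task 2 = ((19−9)/6)² = 2.778
te_Task 3 = (9 + 4·10 + 11)/6 = 60/6 = 10; σ²_Task 3 = ((11−9)/6)² = 0.111
te_Task 4 = (3 + 4·6 + 15)/6 = 42/6 = 7; σ²_Task 4 = ((15−3)/6)² = 4.000
te_Task 5 = (2 + 4·3 + 10)/6 = 24/6 = 4; σ²_Task 5 = ((10−2)/6)² = 1.778
te_Task 6 = (2 + 4·8 + 14)/6 = 48/6 = 8; σ²_Task 6 = ((14−2)/6)² = 4.000
te_Task 7 = (10 + 4·13 + 16)/6 = 78/6 = 13; σ²_Task 7 = ((16−10)/6)² = 1.000
te_Task 8 = (10 + 4·13 + 22)/6 = 84/6 = 14; σ²_Task 8 = ((22−10)/6)² = 4.000

Forward pass:
ES_Task 1 = 0; EF_Task 1 = 5
ES_Task 2 = 0; EF_Task 2 = 12
ES_Task 3 = 12; EF_Task 3 = 12+10 = 22
ES_Task 4 = max(EF_Task 1=5, EF_Task 2=12) = 12; EF_Task 4 = 12+7 = 19
ES_Task 5 = max(EF_Task 1=5, EF_Task 2=12) = 12; EF_Task 5 = 12+4 = 16
ES_Task 6 = 22; EF_Task 6 = 22+8 = 30
ES_Task 7 = max(EF_Task 1=5, EF_Task 3=22) = 22; EF_Task 7 = 22+13 = 35
ES_Task 8 = max(EF_Task 1=5, EF_Task 4=19, EF_Task 5=16, EF_Task 6=30, EF_Task 7=35) = 35; EF_Task 8 = 35+14 = 49
Expected project duration μ = 49 hours. Critical path: Task 2 → Task 3 → Task 7 → Task 8.

Variance along critical path = 2.778 + 0.111 + 1.000 + 4.000 = 7.889; σ = √7.889 = 2.809 hours.
Z = (45 − 49) / 2.809 = -1.424
P(T ≤ 45) = Φ(-1.424) ≈ 0.077

0.077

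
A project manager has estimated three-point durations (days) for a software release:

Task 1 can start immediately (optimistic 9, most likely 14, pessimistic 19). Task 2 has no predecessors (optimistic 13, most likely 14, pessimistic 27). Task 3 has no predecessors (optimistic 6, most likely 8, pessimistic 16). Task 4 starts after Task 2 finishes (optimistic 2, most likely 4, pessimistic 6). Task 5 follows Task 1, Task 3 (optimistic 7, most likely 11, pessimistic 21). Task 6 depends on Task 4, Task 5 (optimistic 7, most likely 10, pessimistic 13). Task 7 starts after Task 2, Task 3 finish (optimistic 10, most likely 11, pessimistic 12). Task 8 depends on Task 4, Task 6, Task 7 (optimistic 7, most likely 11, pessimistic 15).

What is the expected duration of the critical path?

47 days

te_Task 1 = (9 + 4·14 + 19)/6 = 84/6 = 14
te_Task 2 = (13 + 4·14 + 27)/6 = 96/6 = 16
te_Task 3 = (6 + 4·8 + 16)/6 = 54/6 = 9
te_Task 4 = (2 + 4·4 + 6)/6 = 24/6 = 4
te_Task 5 = (7 + 4·11 + 21)/6 = 72/6 = 12
te_Task 6 = (7 + 4·10 + 13)/6 = 60/6 = 10
te_Task 7 = (10 + 4·11 + 12)/6 = 66/6 = 11
te_Task 8 = (7 + 4·11 + 15)/6 = 66/6 = 11

Forward pass:
ES_Task 1 = 0; EF_Task 1 = 14
ES_Task 2 = 0; EF_Task 2 = 16
ES_Task 3 = 0; EF_Task 3 = 9
ES_Task 4 = 16; EF_Task 4 = 16+4 = 20
ES_Task 5 = max(EF_Task 1=14, EF_Task 3=9) = 14; EF_Task 5 = 14+12 = 26
ES_Task 6 = max(EF_Task 4=20, EF_Task 5=26) = 26; EF_Task 6 = 26+10 = 36
ES_Task 7 = max(EF_Task 2=16, EF_Task 3=9) = 16; EF_Task 7 = 16+11 = 27
ES_Task 8 = max(EF_Task 4=20, EF_Task 6=36, EF_Task 7=27) = 36; EF_Task 8 = 36+11 = 47
Expected project duration μ = 47 days. Critical path: Task 1 → Task 5 → Task 6 → Task 8.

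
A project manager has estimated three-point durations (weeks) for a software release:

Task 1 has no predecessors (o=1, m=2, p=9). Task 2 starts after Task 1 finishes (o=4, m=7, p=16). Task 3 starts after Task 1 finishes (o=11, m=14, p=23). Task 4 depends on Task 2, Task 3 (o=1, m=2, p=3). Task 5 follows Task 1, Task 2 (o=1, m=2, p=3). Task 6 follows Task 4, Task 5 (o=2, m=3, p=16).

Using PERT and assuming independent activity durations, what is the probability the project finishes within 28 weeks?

0.814

te_Task 1 = (1 + 4·2 + 9)/6 = 18/6 = 3; σ²_Task 1 = ((9−1)/6)² = 1.778
te_Task 2 = (4 + 4·7 + 16)/6 = 48/6 = 8; σ²_Task 2 = ((16−4)/6)² = 4.000
te_Task 3 = (11 + 4·14 + 23)/6 = 90/6 = 15; σ²_Task 3 = ((23−11)/6)² = 4.000
te_Task 4 = (1 + 4·2 + 3)/6 = 12/6 = 2; σ²_Task 4 = ((3−1)/6)² = 0.111
te_Task 5 = (1 + 4·2 + 3)/6 = 12/6 = 2; σ²_Task 5 = ((3−1)/6)² = 0.111
te_Task 6 = (2 + 4·3 + 16)/6 = 30/6 = 5; σ²_Task 6 = ((16−2)/6)² = 5.444

Forward pass:
ES_Task 1 = 0; EF_Task 1 = 3
ES_Task 2 = 3; EF_Task 2 = 3+8 = 11
ES_Task 3 = 3; EF_Task 3 = 3+15 = 18
ES_Task 4 = max(EF_Task 2=11, EF_Task 3=18) = 18; EF_Task 4 = 18+2 = 20
ES_Task 5 = max(EF_Task 1=3, EF_Task 2=11) = 11; EF_Task 5 = 11+2 = 13
ES_Task 6 = max(EF_Task 4=20, EF_Task 5=13) = 20; EF_Task 6 = 20+5 = 25
Expected project duration μ = 25 weeks. Critical path: Task 1 → Task 3 → Task 4 → Task 6.

Variance along critical path = 1.778 + 4.000 + 0.111 + 5.444 = 11.333; σ = √11.333 = 3.367 weeks.
Z = (28 − 25) / 3.367 = 0.891
P(T ≤ 28) = Φ(0.891) ≈ 0.814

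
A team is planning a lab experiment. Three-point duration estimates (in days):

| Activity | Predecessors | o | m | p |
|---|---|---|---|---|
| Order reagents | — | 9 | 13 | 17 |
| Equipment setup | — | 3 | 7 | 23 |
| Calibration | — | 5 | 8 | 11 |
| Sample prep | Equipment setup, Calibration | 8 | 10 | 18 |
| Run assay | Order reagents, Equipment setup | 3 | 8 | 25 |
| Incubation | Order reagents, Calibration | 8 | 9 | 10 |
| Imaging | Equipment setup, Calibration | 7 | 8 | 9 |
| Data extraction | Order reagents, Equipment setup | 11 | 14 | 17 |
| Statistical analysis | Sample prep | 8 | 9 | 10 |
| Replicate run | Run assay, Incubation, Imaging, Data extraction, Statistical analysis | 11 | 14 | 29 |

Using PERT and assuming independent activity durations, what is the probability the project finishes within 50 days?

0.851

te_Order reagents = (9 + 4·13 + 17)/6 = 78/6 = 13; σ²_Order reagents = ((17−9)/6)² = 1.778
te_Equipment setup = (3 + 4·7 + 23)/6 = 54/6 = 9; σ²_Equipment setup = ((23−3)/6)² = 11.111
te_Calibration = (5 + 4·8 + 11)/6 = 48/6 = 8; σ²_Calibration = ((11−5)/6)² = 1.000
te_Sample prep = (8 + 4·10 + 18)/6 = 66/6 = 11; σ²_Sample prep = ((18−8)/6)² = 2.778
te_Run assay = (3 + 4·8 + 25)/6 = 60/6 = 10; σ²_Run assay = ((25−3)/6)² = 13.444
te_Incubation = (8 + 4·9 + 10)/6 = 54/6 = 9; σ²_Incubation = ((10−8)/6)² = 0.111
te_Imaging = (7 + 4·8 + 9)/6 = 48/6 = 8; σ²_Imaging = ((9−7)/6)² = 0.111
te_Data extraction = (11 + 4·14 + 17)/6 = 84/6 = 14; σ²_Data extraction = ((17−11)/6)² = 1.000
te_Statistical analysis = (8 + 4·9 + 10)/6 = 54/6 = 9; σ²_Statistical analysis = ((10−8)/6)² = 0.111
te_Replicate run = (11 + 4·14 + 29)/6 = 96/6 = 16; σ²_Replicate run = ((29−11)/6)² = 9.000

Forward pass:
ES_Order reagents = 0; EF_Order reagents = 13
ES_Equipment setup = 0; EF_Equipment setup = 9
ES_Calibration = 0; EF_Calibration = 8
ES_Sample prep = max(EF_Equipment setup=9, EF_Calibration=8) = 9; EF_Sample prep = 9+11 = 20
ES_Run assay = max(EF_Order reagents=13, EF_Equipment setup=9) = 13; EF_Run assay = 13+10 = 23
ES_Incubation = max(EF_Order reagents=13, EF_Calibration=8) = 13; EF_Incubation = 13+9 = 22
ES_Imaging = max(EF_Equipment setup=9, EF_Calibration=8) = 9; EF_Imaging = 9+8 = 17
ES_Data extraction = max(EF_Order reagents=13, EF_Equipment setup=9) = 13; EF_Data extraction = 13+14 = 27
ES_Statistical analysis = 20; EF_Statistical analysis = 20+9 = 29
ES_Replicate run = max(EF_Run assay=23, EF_Incubation=22, EF_Imaging=17, EF_Data extraction=27, EF_Statistical analysis=29) = 29; EF_Replicate run = 29+16 = 45
Expected project duration μ = 45 days. Critical path: Equipment setup → Sample prep → Statistical analysis → Replicate run.

Variance along critical path = 11.111 + 2.778 + 0.111 + 9.000 = 23.000; σ = √23.000 = 4.796 days.
Z = (50 − 45) / 4.796 = 1.043
P(T ≤ 50) = Φ(1.043) ≈ 0.851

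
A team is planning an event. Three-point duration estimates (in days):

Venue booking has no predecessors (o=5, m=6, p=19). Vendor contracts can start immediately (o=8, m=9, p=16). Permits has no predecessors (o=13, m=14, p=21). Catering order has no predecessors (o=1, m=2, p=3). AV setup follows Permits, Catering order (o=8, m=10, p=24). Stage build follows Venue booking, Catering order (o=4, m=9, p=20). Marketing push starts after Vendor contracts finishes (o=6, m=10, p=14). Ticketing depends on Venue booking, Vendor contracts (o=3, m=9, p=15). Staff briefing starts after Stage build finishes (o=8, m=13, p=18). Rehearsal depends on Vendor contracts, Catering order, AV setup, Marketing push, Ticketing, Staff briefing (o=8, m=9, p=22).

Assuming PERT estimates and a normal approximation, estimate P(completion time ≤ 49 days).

te_Venue booking = (5 + 4·6 + 19)/6 = 48/6 = 8; σ²_Venue booking = ((19−5)/6)² = 5.444
te_Vendor contracts = (8 + 4·9 + 16)/6 = 60/6 = 10; σ²_Vendor contracts = ((16−8)/6)² = 1.778
te_Permits = (13 + 4·14 + 21)/6 = 90/6 = 15; σ²_Permits = ((21−13)/6)² = 1.778
te_Catering order = (1 + 4·2 + 3)/6 = 12/6 = 2; σ²_Catering order = ((3−1)/6)² = 0.111
te_AV setup = (8 + 4·10 + 24)/6 = 72/6 = 12; σ²_AV setup = ((24−8)/6)² = 7.111
te_Stage build = (4 + 4·9 + 20)/6 = 60/6 = 10; σ²_Stage build = ((20−4)/6)² = 7.111
te_Marketing push = (6 + 4·10 + 14)/6 = 60/6 = 10; σ²_Marketing push = ((14−6)/6)² = 1.778
te_Ticketing = (3 + 4·9 + 15)/6 = 54/6 = 9; σ²_Ticketing = ((15−3)/6)² = 4.000
te_Staff briefing = (8 + 4·13 + 18)/6 = 78/6 = 13; σ²_Staff briefing = ((18−8)/6)² = 2.778
te_Rehearsal = (8 + 4·9 + 22)/6 = 66/6 = 11; σ²_Rehearsal = ((22−8)/6)² = 5.444

Forward pass:
ES_Venue booking = 0; EF_Venue booking = 8
ES_Vendor contracts = 0; EF_Vendor contracts = 10
ES_Permits = 0; EF_Permits = 15
ES_Catering order = 0; EF_Catering order = 2
ES_AV setup = max(EF_Permits=15, EF_Catering order=2) = 15; EF_AV setup = 15+12 = 27
ES_Stage build = max(EF_Venue booking=8, EF_Catering order=2) = 8; EF_Stage build = 8+10 = 18
ES_Marketing push = 10; EF_Marketing push = 10+10 = 20
ES_Ticketing = max(EF_Venue booking=8, EF_Vendor contracts=10) = 10; EF_Ticketing = 10+9 = 19
ES_Staff briefing = 18; EF_Staff briefing = 18+13 = 31
ES_Rehearsal = max(EF_Vendor contracts=10, EF_Catering order=2, EF_AV setup=27, EF_Marketing push=20, EF_Ticketing=19, EF_Staff briefing=31) = 31; EF_Rehearsal = 31+11 = 42
Expected project duration μ = 42 days. Critical path: Venue booking → Stage build → Staff briefing → Rehearsal.

Variance along critical path = 5.444 + 7.111 + 2.778 + 5.444 = 20.778; σ = √20.778 = 4.558 days.
Z = (49 − 42) / 4.558 = 1.536
P(T ≤ 49) = Φ(1.536) ≈ 0.938

0.938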